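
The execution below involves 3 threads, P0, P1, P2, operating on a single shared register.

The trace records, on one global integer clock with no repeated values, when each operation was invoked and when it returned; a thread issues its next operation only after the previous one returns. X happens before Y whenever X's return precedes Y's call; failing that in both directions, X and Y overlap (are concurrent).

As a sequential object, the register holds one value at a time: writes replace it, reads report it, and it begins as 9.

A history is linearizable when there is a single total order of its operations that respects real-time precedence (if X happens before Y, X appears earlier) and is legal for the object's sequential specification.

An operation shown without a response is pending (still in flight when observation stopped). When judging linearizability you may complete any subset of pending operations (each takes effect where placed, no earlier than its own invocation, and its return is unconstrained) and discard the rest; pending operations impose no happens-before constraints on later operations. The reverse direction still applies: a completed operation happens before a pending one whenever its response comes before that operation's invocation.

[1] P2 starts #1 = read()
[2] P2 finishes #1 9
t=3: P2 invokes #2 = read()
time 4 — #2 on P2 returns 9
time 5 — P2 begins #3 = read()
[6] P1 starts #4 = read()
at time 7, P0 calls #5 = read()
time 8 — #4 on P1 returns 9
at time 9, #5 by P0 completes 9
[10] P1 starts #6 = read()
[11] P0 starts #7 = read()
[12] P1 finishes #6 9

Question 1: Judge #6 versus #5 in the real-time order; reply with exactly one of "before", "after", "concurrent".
after

#6 spans [10,12], #5 spans [7,9]
resp(#5)=9 < inv(#6)=10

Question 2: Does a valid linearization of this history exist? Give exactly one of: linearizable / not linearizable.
linearizable

witness order: #1, #2, #3, #4, #5, #6
after step 1 (#1 read() → 9): value 9
after step 2 (#2 read() → 9): value 9
after step 3 (#3 read() (pending, included)): value 9
after step 4 (#4 read() → 9): value 9
after step 5 (#5 read() → 9): value 9
after step 6 (#6 read() → 9): value 9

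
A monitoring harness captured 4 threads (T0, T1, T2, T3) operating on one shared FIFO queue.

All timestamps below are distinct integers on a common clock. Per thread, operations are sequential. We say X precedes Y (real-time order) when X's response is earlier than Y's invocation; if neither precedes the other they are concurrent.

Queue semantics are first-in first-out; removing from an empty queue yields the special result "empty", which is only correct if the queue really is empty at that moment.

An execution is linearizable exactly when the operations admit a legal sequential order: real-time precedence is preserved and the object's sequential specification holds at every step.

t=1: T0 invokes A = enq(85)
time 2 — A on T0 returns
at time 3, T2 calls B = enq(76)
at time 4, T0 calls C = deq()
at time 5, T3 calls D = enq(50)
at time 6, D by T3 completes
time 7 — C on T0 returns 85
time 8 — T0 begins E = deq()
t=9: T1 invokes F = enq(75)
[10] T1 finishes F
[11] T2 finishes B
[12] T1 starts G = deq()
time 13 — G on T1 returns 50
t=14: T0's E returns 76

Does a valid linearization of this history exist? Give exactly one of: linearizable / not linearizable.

linearizable

a witness: A, B, C, D, E, F, G
step 1: A enq(85) — queue <85>
step 2: B enq(76) — queue <85,76>
step 3: C deq() → 85 — queue <76>
step 4: D enq(50) — queue <76,50>
step 5: E deq() → 76 — queue <50>
step 6: F enq(75) — queue <50,75>
step 7: G deq() → 50 — queue <75>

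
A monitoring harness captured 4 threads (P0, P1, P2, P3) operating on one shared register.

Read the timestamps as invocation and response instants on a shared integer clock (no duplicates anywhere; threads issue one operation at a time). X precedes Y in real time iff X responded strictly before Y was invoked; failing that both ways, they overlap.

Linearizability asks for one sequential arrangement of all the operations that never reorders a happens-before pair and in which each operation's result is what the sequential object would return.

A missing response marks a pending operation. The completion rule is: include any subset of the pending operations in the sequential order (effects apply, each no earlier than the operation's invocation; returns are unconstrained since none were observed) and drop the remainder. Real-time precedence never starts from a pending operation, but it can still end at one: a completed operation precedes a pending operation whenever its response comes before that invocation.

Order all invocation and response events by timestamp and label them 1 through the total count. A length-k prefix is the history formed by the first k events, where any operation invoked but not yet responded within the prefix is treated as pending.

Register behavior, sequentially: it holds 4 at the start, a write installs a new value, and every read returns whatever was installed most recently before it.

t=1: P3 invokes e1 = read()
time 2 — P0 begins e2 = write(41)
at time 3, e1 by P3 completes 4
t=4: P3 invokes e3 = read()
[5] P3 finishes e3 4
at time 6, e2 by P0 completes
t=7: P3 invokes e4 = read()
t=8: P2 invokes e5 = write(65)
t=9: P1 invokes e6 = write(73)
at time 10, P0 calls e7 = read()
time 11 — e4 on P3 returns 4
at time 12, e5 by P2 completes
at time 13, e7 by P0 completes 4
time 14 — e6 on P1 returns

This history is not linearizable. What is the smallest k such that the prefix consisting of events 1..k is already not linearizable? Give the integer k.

events 1..10 are still linearizable — one witness is e1, e3, e2:
1. e1 read() → 4, leaving value 4
2. e3 read() → 4, leaving value 4
3. e2 write(41), leaving value 41
with event 11 included (e4 responding at time 11), all real-time-consistent orders fail
completion choices over the 3 pending operations (e5, e6, e7) were checked; none helps
one such order, e1, e2, e3, e4 (pending dropped), breaks at step 3 where e3 read() → 4 is illegal
one such order, e1, e3, e2, e4 (pending dropped), breaks at step 4 where e4 read() → 4 is illegal

11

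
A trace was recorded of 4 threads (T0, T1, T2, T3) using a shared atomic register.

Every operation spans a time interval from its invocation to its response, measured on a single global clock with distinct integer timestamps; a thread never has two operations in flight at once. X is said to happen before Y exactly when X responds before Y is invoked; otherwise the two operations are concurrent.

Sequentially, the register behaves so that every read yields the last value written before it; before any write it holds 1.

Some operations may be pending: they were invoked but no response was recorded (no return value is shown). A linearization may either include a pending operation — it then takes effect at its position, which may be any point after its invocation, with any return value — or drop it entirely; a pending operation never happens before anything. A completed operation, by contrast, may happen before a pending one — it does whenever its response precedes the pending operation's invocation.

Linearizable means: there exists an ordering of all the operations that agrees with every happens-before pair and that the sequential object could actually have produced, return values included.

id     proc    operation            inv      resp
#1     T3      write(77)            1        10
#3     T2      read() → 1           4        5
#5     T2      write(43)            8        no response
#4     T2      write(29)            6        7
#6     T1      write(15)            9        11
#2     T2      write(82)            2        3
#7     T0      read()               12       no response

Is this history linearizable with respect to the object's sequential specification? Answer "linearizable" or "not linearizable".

not linearizable

through event 4 a valid linearization exists; event 5 (#3 responding at time 5) ends that
exhaustive check: the 2 completed atomic register ops admit one real-time order; illegal
every completion of the 1 pending operation (#1) was checked; none linearizes
sample order #2, #3 (pending dropped) stalls at step 2 — #3 read() → 1 has no legal effect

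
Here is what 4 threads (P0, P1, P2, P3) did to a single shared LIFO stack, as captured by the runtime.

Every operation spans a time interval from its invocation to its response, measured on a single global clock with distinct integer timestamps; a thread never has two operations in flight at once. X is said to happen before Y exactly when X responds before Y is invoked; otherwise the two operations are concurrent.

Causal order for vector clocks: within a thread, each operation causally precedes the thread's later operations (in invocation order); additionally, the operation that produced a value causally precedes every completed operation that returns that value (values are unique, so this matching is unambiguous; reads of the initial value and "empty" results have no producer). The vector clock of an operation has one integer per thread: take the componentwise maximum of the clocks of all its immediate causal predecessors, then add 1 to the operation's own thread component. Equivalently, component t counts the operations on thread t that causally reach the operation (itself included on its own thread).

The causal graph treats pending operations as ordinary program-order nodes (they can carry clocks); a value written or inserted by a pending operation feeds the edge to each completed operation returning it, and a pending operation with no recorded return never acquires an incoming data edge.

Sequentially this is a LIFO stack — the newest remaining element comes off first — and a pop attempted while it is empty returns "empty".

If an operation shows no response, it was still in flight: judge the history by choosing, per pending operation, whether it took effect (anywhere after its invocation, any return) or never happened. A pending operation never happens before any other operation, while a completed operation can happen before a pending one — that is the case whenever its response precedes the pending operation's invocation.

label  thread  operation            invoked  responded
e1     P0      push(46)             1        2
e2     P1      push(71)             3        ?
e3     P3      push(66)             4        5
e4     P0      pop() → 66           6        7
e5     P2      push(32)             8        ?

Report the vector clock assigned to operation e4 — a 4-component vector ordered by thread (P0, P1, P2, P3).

(2, 0, 0, 1)

root op e3, invoked 4: fresh clock plus P3's own tick → (0, 0, 0, 1)
root op e5, invoked 8: fresh clock plus P2's own tick → (0, 0, 1, 0)
root op e2, invoked 3: fresh clock plus P1's own tick → (0, 1, 0, 0)
root op e1, invoked 1: fresh clock plus P0's own tick → (1, 0, 0, 0)
e4 (invocation 6): componentwise max over VC(e1)=(1, 0, 0, 0), VC(e3)=(0, 0, 0, 1), +1 at P0, giving (2, 0, 0, 1)
target: VC(e4) = (2, 0, 0, 1)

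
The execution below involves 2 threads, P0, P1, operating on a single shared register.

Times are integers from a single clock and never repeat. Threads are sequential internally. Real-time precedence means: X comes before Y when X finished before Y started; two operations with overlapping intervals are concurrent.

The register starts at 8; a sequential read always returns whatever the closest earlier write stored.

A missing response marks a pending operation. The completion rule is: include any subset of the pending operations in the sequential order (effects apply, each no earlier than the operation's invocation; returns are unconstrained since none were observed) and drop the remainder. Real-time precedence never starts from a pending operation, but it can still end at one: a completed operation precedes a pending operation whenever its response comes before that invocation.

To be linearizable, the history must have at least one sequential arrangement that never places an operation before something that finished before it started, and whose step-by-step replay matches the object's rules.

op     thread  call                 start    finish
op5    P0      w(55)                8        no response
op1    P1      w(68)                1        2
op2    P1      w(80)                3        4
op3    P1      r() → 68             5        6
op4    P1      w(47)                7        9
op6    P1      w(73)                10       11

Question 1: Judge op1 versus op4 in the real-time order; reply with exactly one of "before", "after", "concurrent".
before

op1 spans [1,2], op4 spans [7,9]
resp(op1)=2 < inv(op4)=7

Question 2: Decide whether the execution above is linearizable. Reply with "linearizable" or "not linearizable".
not linearizable

through event 5 a valid linearization exists; event 6 (op3 responding at time 6) ends that
a single order respects real time; the 3 completed register operations fail replay along it
take op1, op2, op3: step 3 already fails, because op3 r() → 68 cannot occur there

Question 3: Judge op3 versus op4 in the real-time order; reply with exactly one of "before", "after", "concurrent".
before

op3 spans [5,6], op4 spans [7,9]
resp(op3)=6 < inv(op4)=7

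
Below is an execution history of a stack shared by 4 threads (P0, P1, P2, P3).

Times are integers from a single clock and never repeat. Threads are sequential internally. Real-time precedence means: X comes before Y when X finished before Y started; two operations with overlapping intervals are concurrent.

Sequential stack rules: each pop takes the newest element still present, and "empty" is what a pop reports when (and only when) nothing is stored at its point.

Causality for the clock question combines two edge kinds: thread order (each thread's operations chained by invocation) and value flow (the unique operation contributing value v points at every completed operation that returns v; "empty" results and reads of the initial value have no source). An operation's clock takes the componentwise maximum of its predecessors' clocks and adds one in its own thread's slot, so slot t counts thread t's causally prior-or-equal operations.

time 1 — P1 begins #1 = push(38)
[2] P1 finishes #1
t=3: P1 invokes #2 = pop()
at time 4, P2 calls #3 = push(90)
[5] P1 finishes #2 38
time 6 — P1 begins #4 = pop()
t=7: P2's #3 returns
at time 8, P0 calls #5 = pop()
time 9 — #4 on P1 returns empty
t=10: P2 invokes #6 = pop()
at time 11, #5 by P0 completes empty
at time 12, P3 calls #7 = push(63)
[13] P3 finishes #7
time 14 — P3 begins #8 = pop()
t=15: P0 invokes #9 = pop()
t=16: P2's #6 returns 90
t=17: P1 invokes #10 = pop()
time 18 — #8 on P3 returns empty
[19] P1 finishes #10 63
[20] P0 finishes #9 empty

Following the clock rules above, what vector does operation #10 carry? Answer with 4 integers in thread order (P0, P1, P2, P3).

(0, 4, 0, 1)

#7, invoked 12, has no incoming edges; only P3's bump applies → (0, 0, 0, 1)
#3, invoked 4, has no incoming edges; only P2's bump applies → (0, 0, 1, 0)
#1, invoked 1, has no incoming edges; only P1's bump applies → (0, 1, 0, 0)
#5, invoked 8, has no incoming edges; only P0's bump applies → (1, 0, 0, 0)
VC(#8, invoked at 14): max of VC(#7)=(0, 0, 0, 1), then +1 on thread P3 → (0, 0, 0, 2)
VC(#6, invoked at 10): max of VC(#3)=(0, 0, 1, 0), then +1 on thread P2 → (0, 0, 2, 0)
VC(#2, invoked at 3): max of VC(#1)=(0, 1, 0, 0), then +1 on thread P1 → (0, 2, 0, 0)
VC(#9, invoked at 15): max of VC(#5)=(1, 0, 0, 0), then +1 on thread P0 → (2, 0, 0, 0)
VC(#4, invoked at 6): max of VC(#2)=(0, 2, 0, 0), then +1 on thread P1 → (0, 3, 0, 0)
VC(#10, invoked at 17): max of VC(#4)=(0, 3, 0, 0), VC(#7)=(0, 0, 0, 1), then +1 on thread P1 → (0, 4, 0, 1)
target: VC(#10) = (0, 4, 0, 1)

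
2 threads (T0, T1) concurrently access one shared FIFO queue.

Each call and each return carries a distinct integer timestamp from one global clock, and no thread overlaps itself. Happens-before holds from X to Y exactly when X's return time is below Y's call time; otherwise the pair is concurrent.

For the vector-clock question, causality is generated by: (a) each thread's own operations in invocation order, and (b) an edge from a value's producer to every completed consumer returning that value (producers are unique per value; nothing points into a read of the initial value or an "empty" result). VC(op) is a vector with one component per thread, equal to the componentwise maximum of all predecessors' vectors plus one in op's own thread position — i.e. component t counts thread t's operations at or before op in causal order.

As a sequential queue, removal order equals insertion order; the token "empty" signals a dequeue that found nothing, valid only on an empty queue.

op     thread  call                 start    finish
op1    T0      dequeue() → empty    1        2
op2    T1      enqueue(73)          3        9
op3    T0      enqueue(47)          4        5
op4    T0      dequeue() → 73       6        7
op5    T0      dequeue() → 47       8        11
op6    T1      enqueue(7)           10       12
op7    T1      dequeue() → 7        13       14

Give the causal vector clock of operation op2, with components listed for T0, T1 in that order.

op2 (invocation 3): nothing precedes it; T1's component alone gives (0, 1)
op1 (invocation 1): nothing precedes it; T0's component alone gives (1, 0)
op6, invoked 10, takes VC(op2)=(0, 1) under max, adds 1 for T1 → (0, 2)
op3, invoked 4, takes VC(op1)=(1, 0) under max, adds 1 for T0 → (2, 0)
op7, invoked 13, takes VC(op6)=(0, 2) under max, adds 1 for T1 → (0, 3)
op4, invoked 6, takes VC(op2)=(0, 1), VC(op3)=(2, 0) under max, adds 1 for T0 → (3, 1)
op5, invoked 8, takes VC(op3)=(2, 0), VC(op4)=(3, 1) under max, adds 1 for T0 → (4, 1)
target: VC(op2) = (0, 1)

(0, 1)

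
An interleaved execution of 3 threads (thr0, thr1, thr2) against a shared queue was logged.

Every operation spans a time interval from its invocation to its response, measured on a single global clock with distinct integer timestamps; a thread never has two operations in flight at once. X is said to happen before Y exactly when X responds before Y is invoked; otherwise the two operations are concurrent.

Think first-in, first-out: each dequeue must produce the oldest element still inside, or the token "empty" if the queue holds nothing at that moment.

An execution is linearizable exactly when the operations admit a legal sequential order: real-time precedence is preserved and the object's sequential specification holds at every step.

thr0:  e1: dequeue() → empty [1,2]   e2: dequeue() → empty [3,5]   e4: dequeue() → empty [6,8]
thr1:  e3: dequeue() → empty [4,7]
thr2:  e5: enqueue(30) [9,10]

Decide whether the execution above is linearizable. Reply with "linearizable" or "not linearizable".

linearizable

witness order: e1, e2, e3, e4, e5
after step 1 (e1 dequeue() → empty): queue <>
after step 2 (e2 dequeue() → empty): queue <>
after step 3 (e3 dequeue() → empty): queue <>
after step 4 (e4 dequeue() → empty): queue <>
after step 5 (e5 enqueue(30)): queue <30>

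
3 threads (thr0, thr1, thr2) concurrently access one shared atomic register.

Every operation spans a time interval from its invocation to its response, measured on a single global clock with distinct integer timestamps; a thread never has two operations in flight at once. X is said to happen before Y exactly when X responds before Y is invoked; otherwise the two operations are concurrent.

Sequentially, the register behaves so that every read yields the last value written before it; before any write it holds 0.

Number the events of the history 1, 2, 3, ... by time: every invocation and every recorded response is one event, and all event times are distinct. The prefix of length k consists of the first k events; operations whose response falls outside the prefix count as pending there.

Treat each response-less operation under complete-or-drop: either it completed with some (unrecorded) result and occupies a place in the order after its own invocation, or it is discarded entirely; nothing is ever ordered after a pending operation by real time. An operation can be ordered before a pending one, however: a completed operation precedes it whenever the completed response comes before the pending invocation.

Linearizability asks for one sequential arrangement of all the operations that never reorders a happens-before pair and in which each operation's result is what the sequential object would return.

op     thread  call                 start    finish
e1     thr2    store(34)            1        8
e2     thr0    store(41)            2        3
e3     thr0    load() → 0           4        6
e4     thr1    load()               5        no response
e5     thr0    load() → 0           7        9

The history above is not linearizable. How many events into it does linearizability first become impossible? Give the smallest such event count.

6

one valid order for events 1..5 is e1, e2:
after step 1 (e1 store(34) (pending, included)): value 34
after step 2 (e2 store(41)): value 41
event 6 — e3's response, time 6 — after it, nothing linearizes
every completion of the 2 pending operations (e1, e4) was checked; none linearizes
sample order e2, e3 (pending dropped) stalls at step 2 — e3 load() → 0 has no legal effect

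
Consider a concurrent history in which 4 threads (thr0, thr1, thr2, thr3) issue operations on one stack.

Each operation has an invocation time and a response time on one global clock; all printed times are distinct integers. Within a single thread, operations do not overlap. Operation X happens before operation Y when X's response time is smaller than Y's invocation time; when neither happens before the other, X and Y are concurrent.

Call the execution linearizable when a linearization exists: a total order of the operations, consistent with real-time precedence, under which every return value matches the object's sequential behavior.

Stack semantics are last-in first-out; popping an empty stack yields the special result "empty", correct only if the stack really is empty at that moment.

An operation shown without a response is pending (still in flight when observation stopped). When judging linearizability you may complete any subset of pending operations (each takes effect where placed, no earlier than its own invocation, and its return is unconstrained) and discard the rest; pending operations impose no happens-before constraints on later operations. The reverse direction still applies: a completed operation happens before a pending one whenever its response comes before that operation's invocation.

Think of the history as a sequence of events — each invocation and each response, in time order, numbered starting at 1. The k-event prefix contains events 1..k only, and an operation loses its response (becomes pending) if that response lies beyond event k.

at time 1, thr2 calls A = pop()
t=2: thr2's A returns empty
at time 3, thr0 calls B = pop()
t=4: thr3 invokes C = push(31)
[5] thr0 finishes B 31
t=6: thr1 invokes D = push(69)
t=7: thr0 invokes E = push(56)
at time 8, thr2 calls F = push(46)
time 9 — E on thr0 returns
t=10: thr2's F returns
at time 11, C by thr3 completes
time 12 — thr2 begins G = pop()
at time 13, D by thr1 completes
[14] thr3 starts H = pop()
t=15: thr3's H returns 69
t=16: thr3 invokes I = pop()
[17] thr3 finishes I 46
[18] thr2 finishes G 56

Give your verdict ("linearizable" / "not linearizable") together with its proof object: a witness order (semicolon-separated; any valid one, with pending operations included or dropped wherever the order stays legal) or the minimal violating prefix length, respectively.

linearizable — witness: A; C; B; E; F; D; H; I; G

step 1: A pop() → empty — stack <>
step 2: C push(31) — stack <31>
step 3: B pop() → 31 — stack <>
step 4: E push(56) — stack <56>
step 5: F push(46) — stack <56,46>
step 6: D push(69) — stack <56,46,69>
step 7: H pop() → 69 — stack <56,46>
step 8: I pop() → 46 — stack <56>
step 9: G pop() → 56 — stack <>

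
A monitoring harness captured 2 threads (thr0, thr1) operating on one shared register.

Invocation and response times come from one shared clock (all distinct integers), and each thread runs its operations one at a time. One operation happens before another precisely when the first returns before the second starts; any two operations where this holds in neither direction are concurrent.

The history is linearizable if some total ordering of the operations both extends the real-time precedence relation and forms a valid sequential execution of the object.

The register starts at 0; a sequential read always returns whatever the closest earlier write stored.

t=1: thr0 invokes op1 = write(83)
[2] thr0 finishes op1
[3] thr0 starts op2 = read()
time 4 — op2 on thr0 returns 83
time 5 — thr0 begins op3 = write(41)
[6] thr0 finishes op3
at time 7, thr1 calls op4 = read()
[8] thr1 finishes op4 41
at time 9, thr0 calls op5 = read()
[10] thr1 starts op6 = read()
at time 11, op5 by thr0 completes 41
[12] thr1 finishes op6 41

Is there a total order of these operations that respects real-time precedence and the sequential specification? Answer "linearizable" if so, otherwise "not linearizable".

linearizable

a witness: op1, op2, op3, op4, op5, op6
after step 1 (op1 write(83)): value 83
after step 2 (op2 read() → 83): value 83
after step 3 (op3 write(41)): value 41
after step 4 (op4 read() → 41): value 41
after step 5 (op5 read() → 41): value 41
after step 6 (op6 read() → 41): value 41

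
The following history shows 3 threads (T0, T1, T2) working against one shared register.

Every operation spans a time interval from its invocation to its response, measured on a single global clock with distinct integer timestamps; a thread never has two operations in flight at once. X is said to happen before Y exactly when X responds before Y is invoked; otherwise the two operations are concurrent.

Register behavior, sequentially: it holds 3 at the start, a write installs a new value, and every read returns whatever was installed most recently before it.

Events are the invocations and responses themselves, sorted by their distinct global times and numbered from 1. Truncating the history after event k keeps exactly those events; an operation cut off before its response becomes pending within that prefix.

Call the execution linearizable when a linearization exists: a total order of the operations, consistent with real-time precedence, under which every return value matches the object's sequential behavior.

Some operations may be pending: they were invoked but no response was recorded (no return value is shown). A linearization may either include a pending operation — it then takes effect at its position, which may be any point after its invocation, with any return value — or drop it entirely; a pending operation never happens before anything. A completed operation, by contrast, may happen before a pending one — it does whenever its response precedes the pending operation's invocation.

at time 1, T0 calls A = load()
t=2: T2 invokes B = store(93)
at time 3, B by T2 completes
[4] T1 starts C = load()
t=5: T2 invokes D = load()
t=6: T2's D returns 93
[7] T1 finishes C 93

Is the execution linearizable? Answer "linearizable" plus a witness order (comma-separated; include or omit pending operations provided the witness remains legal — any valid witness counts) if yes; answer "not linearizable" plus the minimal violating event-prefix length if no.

1. A load() (pending, included), leaving value 3
2. B store(93), leaving value 93
3. C load() → 93, leaving value 93
4. D load() → 93, leaving value 93

linearizable — witness: A, B, C, D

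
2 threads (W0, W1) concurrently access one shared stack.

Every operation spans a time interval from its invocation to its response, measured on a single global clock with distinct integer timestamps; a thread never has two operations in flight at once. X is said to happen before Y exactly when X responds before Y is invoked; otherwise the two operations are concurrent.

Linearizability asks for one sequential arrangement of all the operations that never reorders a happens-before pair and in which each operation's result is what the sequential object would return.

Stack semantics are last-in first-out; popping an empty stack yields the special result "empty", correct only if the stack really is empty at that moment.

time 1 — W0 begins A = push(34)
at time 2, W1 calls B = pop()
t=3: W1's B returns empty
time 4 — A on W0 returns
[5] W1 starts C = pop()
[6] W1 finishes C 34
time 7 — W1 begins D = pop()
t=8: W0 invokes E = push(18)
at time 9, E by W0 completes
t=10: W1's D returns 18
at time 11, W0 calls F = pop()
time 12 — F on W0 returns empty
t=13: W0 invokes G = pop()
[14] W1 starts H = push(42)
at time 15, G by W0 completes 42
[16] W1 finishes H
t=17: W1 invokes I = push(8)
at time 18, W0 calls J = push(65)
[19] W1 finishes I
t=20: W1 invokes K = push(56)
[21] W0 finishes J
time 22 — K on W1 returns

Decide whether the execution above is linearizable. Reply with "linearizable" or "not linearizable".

linearizable

witness order: B, A, C, E, D, F, H, G, I, J, K
after step 1 (B pop() → empty): stack <>
after step 2 (A push(34)): stack <34>
after step 3 (C pop() → 34): stack <>
after step 4 (E push(18)): stack <18>
after step 5 (D pop() → 18): stack <>
after step 6 (F pop() → empty): stack <>
after step 7 (H push(42)): stack <42>
after step 8 (G pop() → 42): stack <>
after step 9 (I push(8)): stack <8>
after step 10 (J push(65)): stack <8,65>
after step 11 (K push(56)): stack <8,65,56>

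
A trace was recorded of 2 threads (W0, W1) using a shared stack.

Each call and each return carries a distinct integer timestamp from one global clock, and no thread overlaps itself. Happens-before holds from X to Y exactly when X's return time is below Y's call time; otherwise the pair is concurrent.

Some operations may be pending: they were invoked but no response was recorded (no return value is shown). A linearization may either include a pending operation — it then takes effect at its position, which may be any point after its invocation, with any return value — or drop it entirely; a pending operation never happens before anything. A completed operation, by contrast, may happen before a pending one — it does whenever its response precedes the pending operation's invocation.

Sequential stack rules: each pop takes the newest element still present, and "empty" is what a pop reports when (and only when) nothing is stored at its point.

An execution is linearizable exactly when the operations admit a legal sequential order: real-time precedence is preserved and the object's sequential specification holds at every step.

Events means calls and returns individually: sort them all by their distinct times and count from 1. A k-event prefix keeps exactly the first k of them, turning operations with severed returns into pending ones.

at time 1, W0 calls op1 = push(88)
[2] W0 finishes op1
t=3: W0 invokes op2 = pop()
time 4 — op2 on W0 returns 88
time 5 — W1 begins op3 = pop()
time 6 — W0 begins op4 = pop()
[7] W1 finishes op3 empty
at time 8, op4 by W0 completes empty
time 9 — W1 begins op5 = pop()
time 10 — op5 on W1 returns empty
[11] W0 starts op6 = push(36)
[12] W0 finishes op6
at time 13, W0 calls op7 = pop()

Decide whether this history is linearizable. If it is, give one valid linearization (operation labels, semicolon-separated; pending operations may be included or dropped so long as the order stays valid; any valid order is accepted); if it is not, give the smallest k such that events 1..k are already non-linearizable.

linearizable — witness: op1; op2; op3; op4; op5; op6

after step 1 (op1 push(88)): stack <88>
after step 2 (op2 pop() → 88): stack <>
after step 3 (op3 pop() → empty): stack <>
after step 4 (op4 pop() → empty): stack <>
after step 5 (op5 pop() → empty): stack <>
after step 6 (op6 push(36)): stack <36>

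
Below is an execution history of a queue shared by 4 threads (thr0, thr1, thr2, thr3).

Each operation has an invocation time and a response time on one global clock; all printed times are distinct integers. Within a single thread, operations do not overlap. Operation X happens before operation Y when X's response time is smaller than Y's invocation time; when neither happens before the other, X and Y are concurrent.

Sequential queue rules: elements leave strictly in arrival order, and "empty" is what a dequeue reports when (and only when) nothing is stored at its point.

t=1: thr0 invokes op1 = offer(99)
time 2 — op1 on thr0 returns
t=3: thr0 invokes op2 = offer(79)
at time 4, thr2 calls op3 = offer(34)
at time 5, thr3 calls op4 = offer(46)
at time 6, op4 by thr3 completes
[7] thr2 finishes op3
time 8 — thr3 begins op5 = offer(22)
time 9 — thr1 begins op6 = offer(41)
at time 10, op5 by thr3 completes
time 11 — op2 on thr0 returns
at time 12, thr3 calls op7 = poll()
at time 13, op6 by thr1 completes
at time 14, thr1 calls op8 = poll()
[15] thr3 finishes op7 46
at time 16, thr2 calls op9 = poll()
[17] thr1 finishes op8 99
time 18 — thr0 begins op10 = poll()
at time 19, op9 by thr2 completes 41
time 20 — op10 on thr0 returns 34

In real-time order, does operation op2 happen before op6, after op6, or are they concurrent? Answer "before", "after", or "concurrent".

op2 spans [3,11], op6 spans [9,13]
the intervals overlap in both directions

concurrent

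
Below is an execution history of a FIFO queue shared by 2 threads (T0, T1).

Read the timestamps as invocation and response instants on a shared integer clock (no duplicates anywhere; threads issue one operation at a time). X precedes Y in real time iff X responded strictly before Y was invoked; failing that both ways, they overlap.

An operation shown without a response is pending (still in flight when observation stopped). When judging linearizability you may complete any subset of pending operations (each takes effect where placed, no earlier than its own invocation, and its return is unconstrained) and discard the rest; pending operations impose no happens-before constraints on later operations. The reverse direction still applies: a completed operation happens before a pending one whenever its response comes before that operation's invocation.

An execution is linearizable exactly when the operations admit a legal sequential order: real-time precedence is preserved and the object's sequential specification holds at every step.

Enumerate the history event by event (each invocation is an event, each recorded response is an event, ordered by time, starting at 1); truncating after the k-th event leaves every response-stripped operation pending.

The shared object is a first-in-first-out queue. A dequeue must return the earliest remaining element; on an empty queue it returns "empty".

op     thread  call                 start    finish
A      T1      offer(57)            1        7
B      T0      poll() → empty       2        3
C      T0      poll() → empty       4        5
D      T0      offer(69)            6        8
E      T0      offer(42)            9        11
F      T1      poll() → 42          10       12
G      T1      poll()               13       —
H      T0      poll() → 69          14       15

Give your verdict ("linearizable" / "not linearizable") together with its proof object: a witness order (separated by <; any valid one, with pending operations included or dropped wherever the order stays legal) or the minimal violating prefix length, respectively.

not linearizable — minimal violating prefix: 12 events

events 1..11 are fine; event 12 — the response of F at time 12 — makes the prefix non-linearizable
8 orders of the 6 completed FIFO queue ops respect real time; none is legal
e.g. A, B, C, D, E, F: illegal at step 2, since B poll() → empty cannot apply there
e.g. A, B, C, D, F, E: illegal at step 2, since B poll() → empty cannot apply there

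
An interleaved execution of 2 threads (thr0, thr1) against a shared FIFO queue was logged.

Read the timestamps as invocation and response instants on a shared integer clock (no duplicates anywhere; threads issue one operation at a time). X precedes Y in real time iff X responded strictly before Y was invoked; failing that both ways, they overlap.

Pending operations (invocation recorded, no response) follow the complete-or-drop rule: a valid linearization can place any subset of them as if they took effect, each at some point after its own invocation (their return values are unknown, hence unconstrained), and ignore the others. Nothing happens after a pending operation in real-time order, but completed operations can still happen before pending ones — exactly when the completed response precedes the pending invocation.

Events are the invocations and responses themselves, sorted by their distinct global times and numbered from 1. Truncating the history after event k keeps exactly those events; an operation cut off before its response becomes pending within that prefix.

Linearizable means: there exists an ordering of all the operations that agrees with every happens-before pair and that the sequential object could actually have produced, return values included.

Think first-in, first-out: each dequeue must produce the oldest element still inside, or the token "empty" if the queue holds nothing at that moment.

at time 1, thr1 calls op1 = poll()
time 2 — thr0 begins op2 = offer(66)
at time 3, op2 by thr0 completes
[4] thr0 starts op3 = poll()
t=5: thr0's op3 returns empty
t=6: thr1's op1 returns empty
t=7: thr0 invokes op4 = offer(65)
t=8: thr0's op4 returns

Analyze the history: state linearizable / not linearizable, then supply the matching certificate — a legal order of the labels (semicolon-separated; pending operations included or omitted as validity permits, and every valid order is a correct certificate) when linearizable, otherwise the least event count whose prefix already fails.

already the first 6 events (up to op1's response at time 6) admit no linearization; the first 5 still do
all 3 real-time-respecting orders fail — 3 completed FIFO queue operations, no legal replay
take op1, op2, op3: step 3 already fails, because op3 poll() → empty cannot occur there
take op2, op1, op3: step 2 already fails, because op1 poll() → empty cannot occur there

not linearizable — minimal violating prefix: 6 events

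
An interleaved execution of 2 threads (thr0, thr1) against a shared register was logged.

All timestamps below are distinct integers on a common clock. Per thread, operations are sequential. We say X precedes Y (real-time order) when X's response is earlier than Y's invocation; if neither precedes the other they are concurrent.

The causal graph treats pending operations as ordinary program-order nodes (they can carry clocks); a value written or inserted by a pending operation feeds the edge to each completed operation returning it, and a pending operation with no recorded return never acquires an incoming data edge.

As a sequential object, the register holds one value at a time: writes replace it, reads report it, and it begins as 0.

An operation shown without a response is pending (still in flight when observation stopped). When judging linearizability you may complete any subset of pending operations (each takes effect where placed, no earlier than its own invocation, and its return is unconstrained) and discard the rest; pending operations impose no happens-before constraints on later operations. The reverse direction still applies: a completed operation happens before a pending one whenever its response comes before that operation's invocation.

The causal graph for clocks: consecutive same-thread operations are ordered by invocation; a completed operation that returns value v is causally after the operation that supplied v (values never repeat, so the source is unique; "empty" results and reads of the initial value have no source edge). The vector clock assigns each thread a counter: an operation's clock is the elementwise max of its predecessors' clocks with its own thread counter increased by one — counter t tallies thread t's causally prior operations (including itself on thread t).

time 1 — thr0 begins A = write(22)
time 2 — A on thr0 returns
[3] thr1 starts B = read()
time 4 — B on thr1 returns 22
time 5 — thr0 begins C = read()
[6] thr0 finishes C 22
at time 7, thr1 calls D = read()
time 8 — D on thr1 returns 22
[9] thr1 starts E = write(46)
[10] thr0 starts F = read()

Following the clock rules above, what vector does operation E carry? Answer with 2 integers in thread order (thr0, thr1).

(1, 3)

VC(A, invoked at 1): no causal predecessors; +1 on thr0 → (1, 0)
merge at B (invoked 3): VC(A)=(1, 0), own-thread bump on thr1 → (1, 1)
merge at C (invoked 5): VC(A)=(1, 0), own-thread bump on thr0 → (2, 0)
merge at D (invoked 7): VC(A)=(1, 0), VC(B)=(1, 1), own-thread bump on thr1 → (1, 2)
merge at F (invoked 10): VC(C)=(2, 0), own-thread bump on thr0 → (3, 0)
merge at E (invoked 9): VC(D)=(1, 2), own-thread bump on thr1 → (1, 3)
target: VC(E) = (1, 3)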